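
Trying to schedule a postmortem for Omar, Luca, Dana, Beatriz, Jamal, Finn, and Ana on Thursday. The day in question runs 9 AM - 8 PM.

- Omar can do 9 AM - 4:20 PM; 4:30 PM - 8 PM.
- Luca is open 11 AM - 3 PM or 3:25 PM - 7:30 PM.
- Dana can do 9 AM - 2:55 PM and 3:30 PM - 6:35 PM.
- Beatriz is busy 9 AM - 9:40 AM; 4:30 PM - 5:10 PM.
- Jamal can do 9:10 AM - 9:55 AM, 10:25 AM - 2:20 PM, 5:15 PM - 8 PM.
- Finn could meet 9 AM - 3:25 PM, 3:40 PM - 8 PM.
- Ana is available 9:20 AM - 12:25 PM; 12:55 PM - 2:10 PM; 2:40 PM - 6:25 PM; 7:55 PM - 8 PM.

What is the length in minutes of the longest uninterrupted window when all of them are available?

Omar free: 09:00-16:20, 16:30-20:00.
Luca free: 11:00-15:00, 15:25-19:30.
Dana free: 09:00-14:55, 15:30-18:35.
Beatriz free: 09:40-16:30, 17:10-20:00 (invert busy blocks within the working day).
Jamal free: 09:10-09:55, 10:25-14:20, 17:15-20:00.
Finn free: 09:00-15:25, 15:40-20:00.
Ana free: 09:20-12:25, 12:55-14:10, 14:40-18:25, 19:55-20:00.
Omar ∩ Luca: 11:00-15:00, 15:25-16:20, 16:30-19:30.
Omar ∩ Luca ∩ Dana: 11:00-14:55, 15:30-16:20, 16:30-18:35.
Omar ∩ Luca ∩ Dana ∩ Beatriz: 11:00-14:55, 15:30-16:20, 17:10-18:35.
Omar ∩ Luca ∩ Dana ∩ Beatriz ∩ Jamal: 11:00-14:20, 17:15-18:35.
Omar ∩ Luca ∩ Dana ∩ Beatriz ∩ Jamal ∩ Finn: 11:00-14:20, 17:15-18:35.
Omar ∩ Luca ∩ Dana ∩ Beatriz ∩ Jamal ∩ Finn ∩ Ana: 11:00-12:25, 12:55-14:10, 17:15-18:25.
Those are the intersection windows.
The longest is 11:00-12:25 at 85 minutes.

85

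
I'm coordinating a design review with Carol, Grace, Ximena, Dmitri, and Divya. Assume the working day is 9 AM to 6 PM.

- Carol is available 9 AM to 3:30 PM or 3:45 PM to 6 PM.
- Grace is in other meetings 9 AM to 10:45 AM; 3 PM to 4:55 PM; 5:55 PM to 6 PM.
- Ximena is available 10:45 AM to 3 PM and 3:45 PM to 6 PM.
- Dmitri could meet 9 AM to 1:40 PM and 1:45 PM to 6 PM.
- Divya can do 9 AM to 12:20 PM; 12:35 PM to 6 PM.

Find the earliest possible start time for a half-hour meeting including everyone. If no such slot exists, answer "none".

Carol free: 09:00-15:30, 15:45-18:00.
Grace free: 10:45-15:00, 16:55-17:55 (invert busy blocks within the working day).
Ximena free: 10:45-15:00, 15:45-18:00.
Dmitri free: 09:00-13:40, 13:45-18:00.
Divya free: 09:00-12:20, 12:35-18:00.
Carol ∩ Grace: 10:45-15:00, 16:55-17:55.
Carol ∩ Grace ∩ Ximena: 10:45-15:00, 16:55-17:55.
Carol ∩ Grace ∩ Ximena ∩ Dmitri: 10:45-13:40, 13:45-15:00, 16:55-17:55.
Carol ∩ Grace ∩ Ximena ∩ Dmitri ∩ Divya: 10:45-12:20, 12:35-13:40, 13:45-15:00, 16:55-17:55.
The first common window of at least 30 minutes is 10:45-12:20, so the earliest start is 10:45.

10:45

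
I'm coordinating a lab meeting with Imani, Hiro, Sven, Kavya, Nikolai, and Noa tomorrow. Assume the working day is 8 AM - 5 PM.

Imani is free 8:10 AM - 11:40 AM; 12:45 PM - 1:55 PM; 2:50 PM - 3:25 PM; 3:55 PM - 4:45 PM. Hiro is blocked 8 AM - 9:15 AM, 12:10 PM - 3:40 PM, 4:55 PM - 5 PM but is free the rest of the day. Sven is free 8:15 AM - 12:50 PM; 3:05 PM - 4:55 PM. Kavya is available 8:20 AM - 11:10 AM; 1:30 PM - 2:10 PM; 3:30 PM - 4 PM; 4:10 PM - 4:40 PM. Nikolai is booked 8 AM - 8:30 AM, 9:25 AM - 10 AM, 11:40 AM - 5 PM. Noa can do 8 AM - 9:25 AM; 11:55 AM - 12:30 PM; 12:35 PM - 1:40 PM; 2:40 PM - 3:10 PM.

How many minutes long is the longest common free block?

Imani free: 08:10-11:40, 12:45-13:55, 14:50-15:25, 15:55-16:45.
Hiro free: 09:15-12:10, 15:40-16:55 (invert busy blocks within the working day).
Sven free: 08:15-12:50, 15:05-16:55.
Kavya free: 08:20-11:10, 13:30-14:10, 15:30-16:00, 16:10-16:40.
Nikolai free: 08:30-09:25, 10:00-11:40 (invert busy blocks within the working day).
Noa free: 08:00-09:25, 11:55-12:30, 12:35-13:40, 14:40-15:10.
Imani ∩ Hiro: 09:15-11:40, 15:55-16:45.
Imani ∩ Hiro ∩ Sven: 09:15-11:40, 15:55-16:45.
Imani ∩ Hiro ∩ Sven ∩ Kavya: 09:15-11:10, 15:55-16:00, 16:10-16:40.
Imani ∩ Hiro ∩ Sven ∩ Kavya ∩ Nikolai: 09:15-09:25, 10:00-11:10.
Imani ∩ Hiro ∩ Sven ∩ Kavya ∩ Nikolai ∩ Noa: 09:15-09:25.
The longest is 09:15-09:25 at 10 minutes.

10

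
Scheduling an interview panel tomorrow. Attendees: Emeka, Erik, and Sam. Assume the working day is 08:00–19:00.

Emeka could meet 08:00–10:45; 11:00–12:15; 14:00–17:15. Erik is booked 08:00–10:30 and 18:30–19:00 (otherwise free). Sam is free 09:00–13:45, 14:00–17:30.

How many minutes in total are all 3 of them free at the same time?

Emeka free: 08:00-10:45, 11:00-12:15, 14:00-17:15.
Erik free: 10:30-18:30 (invert busy blocks within the working day).
Sam free: 09:00-13:45, 14:00-17:30.
Emeka ∩ Erik: 10:30-10:45, 11:00-12:15, 14:00-17:15.
Emeka ∩ Erik ∩ Sam: 10:30-10:45, 11:00-12:15, 14:00-17:15.
Those are the intersection windows.
Summing the common windows: 15 + 75 + 195 = 285 minutes.

285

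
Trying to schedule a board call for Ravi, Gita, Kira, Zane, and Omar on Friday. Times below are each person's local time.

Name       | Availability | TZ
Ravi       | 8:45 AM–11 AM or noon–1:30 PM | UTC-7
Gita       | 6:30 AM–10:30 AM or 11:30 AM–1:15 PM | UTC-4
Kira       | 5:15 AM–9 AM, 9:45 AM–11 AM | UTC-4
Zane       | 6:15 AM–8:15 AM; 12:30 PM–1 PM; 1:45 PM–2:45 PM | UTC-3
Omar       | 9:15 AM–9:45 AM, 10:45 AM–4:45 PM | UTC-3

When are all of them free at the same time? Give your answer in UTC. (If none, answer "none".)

Ravi in UTC: 15:45-18:00, 19:00-20:30 (add 7h to convert from UTC-7).
Gita in UTC: 10:30-14:30, 15:30-17:15 (add 4h to convert from UTC-4).
Kira in UTC: 09:15-13:00, 13:45-15:00 (add 4h to convert from UTC-4).
Zane in UTC: 09:15-11:15, 15:30-16:00, 16:45-17:45 (add 3h to convert from UTC-3).
Omar in UTC: 12:15-12:45, 13:45-19:45 (add 3h to convert from UTC-3).
Ravi ∩ Gita: 15:45-17:15.
Ravi ∩ Gita ∩ Kira: ∅.
Ravi ∩ Gita ∩ Kira ∩ Zane: ∅.
Ravi ∩ Gita ∩ Kira ∩ Zane ∩ Omar: ∅.
There is no time when everyone is free.

none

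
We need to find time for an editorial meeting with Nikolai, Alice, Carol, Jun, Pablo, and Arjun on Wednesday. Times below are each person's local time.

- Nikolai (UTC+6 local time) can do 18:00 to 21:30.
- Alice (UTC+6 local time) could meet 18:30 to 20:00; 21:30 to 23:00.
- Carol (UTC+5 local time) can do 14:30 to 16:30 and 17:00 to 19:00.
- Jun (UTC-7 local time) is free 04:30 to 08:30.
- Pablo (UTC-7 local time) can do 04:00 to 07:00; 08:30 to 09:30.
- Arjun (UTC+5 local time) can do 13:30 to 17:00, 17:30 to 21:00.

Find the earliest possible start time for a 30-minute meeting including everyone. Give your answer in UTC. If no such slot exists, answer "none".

12:30

Nikolai in UTC: 12:00-15:30 (subtract 6h to convert from UTC+6).
Alice in UTC: 12:30-14:00, 15:30-17:00 (subtract 6h to convert from UTC+6).
Carol in UTC: 09:30-11:30, 12:00-14:00 (subtract 5h to convert from UTC+5).
Jun in UTC: 11:30-15:30 (add 7h to convert from UTC-7).
Pablo in UTC: 11:00-14:00, 15:30-16:30 (add 7h to convert from UTC-7).
Arjun in UTC: 08:30-12:00, 12:30-16:00 (subtract 5h to convert from UTC+5).
Nikolai ∩ Alice: 12:30-14:00.
Nikolai ∩ Alice ∩ Carol: 12:30-14:00.
Nikolai ∩ Alice ∩ Carol ∩ Jun: 12:30-14:00.
Nikolai ∩ Alice ∩ Carol ∩ Jun ∩ Pablo: 12:30-14:00.
Nikolai ∩ Alice ∩ Carol ∩ Jun ∩ Pablo ∩ Arjun: 12:30-14:00.
So the common availability across everyone is 12:30-14:00.
The first common window of at least 30 minutes is 12:30-14:00, so the earliest start is 12:30.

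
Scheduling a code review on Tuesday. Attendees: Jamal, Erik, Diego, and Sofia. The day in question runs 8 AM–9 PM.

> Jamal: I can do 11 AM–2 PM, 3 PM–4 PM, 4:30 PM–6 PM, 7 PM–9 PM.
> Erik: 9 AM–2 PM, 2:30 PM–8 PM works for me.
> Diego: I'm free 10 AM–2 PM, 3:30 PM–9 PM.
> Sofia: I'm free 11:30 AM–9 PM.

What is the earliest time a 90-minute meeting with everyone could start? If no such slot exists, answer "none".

11:30

Jamal ∩ Erik: 11:00-14:00, 15:00-16:00, 16:30-18:00, 19:00-20:00.
Jamal ∩ Erik ∩ Diego: 11:00-14:00, 15:30-16:00, 16:30-18:00, 19:00-20:00.
Jamal ∩ Erik ∩ Diego ∩ Sofia: 11:30-14:00, 15:30-16:00, 16:30-18:00, 19:00-20:00.
Those are the intersection windows.
The first common window of at least 90 minutes is 11:30-14:00, so the earliest start is 11:30.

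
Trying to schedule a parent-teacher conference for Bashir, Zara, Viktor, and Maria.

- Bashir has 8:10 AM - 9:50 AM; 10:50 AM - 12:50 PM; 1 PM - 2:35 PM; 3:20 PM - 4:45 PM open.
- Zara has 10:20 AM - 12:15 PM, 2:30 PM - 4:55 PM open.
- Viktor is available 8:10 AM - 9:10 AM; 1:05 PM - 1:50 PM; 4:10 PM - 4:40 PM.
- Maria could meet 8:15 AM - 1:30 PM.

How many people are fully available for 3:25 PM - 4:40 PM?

Bashir and Zara can make the full 15:25-16:40 slot — that's 2.

2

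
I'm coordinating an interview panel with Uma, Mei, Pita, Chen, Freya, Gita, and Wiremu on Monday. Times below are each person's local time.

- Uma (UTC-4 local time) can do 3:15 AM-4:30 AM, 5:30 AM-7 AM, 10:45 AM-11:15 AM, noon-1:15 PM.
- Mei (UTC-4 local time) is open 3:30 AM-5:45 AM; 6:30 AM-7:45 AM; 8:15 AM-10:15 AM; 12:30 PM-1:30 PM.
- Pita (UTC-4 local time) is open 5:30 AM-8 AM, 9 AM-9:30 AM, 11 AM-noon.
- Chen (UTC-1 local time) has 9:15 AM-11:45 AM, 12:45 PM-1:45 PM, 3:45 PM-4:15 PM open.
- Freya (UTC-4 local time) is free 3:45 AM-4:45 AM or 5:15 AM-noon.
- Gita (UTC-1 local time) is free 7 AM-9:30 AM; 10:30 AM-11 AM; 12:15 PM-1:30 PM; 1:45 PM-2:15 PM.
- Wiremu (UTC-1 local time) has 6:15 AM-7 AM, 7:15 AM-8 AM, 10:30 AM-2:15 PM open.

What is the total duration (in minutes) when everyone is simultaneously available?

Uma in UTC: 07:15-08:30, 09:30-11:00, 14:45-15:15, 16:00-17:15 (add 4h to convert from UTC-4).
Mei in UTC: 07:30-09:45, 10:30-11:45, 12:15-14:15, 16:30-17:30 (add 4h to convert from UTC-4).
Pita in UTC: 09:30-12:00, 13:00-13:30, 15:00-16:00 (add 4h to convert from UTC-4).
Chen in UTC: 10:15-12:45, 13:45-14:45, 16:45-17:15 (add 1h to convert from UTC-1).
Freya in UTC: 07:45-08:45, 09:15-16:00 (add 4h to convert from UTC-4).
Gita in UTC: 08:00-10:30, 11:30-12:00, 13:15-14:30, 14:45-15:15 (add 1h to convert from UTC-1).
Wiremu in UTC: 07:15-08:00, 08:15-09:00, 11:30-15:15 (add 1h to convert from UTC-1).
Uma ∩ Mei: 07:30-08:30, 09:30-09:45, 10:30-11:00, 16:30-17:15.
Uma ∩ Mei ∩ Pita: 09:30-09:45, 10:30-11:00.
Uma ∩ Mei ∩ Pita ∩ Chen: 10:30-11:00.
Uma ∩ Mei ∩ Pita ∩ Chen ∩ Freya: 10:30-11:00.
Uma ∩ Mei ∩ Pita ∩ Chen ∩ Freya ∩ Gita: ∅.
Uma ∩ Mei ∩ Pita ∩ Chen ∩ Freya ∩ Gita ∩ Wiremu: ∅.
There is no time when everyone is free.
There is no common window, so the total is 0 minutes.

0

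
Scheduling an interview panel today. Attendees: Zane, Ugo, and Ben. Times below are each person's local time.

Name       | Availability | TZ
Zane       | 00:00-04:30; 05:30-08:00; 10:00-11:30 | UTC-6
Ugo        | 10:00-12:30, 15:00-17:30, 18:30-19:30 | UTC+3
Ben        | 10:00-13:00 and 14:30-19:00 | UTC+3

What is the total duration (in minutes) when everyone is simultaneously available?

270

Zane in UTC: 06:00-10:30, 11:30-14:00, 16:00-17:30 (add 6h to convert from UTC-6).
Ugo in UTC: 07:00-09:30, 12:00-14:30, 15:30-16:30 (subtract 3h to convert from UTC+3).
Ben in UTC: 07:00-10:00, 11:30-16:00 (subtract 3h to convert from UTC+3).
Zane ∩ Ugo: 07:00-09:30, 12:00-14:00, 16:00-16:30.
Zane ∩ Ugo ∩ Ben: 07:00-09:30, 12:00-14:00.
Summing the common windows: 150 + 120 = 270 minutes.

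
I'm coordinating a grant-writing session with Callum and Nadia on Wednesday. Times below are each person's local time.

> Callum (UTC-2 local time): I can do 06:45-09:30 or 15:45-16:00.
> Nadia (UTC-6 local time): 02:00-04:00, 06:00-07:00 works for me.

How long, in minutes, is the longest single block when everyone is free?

Callum in UTC: 08:45-11:30, 17:45-18:00 (add 2h to convert from UTC-2).
Nadia in UTC: 08:00-10:00, 12:00-13:00 (add 6h to convert from UTC-6).
Callum ∩ Nadia: 08:45-10:00.
Those are the intersection windows.
The longest is 08:45-10:00 at 75 minutes.

75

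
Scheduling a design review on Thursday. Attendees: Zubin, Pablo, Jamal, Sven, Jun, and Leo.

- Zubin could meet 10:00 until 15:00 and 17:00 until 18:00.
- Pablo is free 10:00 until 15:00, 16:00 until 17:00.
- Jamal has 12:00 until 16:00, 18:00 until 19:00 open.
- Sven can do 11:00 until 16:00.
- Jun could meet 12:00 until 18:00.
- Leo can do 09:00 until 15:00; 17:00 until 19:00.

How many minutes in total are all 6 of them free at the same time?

Zubin ∩ Pablo: 10:00-15:00.
Zubin ∩ Pablo ∩ Jamal: 12:00-15:00.
Zubin ∩ Pablo ∩ Jamal ∩ Sven: 12:00-15:00.
Zubin ∩ Pablo ∩ Jamal ∩ Sven ∩ Jun: 12:00-15:00.
Zubin ∩ Pablo ∩ Jamal ∩ Sven ∩ Jun ∩ Leo: 12:00-15:00.
Those are the intersection windows.
That's a single block of 180 minutes.

180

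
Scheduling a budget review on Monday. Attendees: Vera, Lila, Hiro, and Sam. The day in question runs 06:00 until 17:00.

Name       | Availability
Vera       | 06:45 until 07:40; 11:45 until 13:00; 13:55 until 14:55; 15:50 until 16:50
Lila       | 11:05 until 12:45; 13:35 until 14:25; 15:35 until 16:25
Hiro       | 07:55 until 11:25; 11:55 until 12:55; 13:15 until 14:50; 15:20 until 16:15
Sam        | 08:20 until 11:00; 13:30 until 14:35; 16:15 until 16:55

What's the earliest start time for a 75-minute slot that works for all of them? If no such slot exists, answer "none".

Vera ∩ Lila: 11:45-12:45, 13:55-14:25, 15:50-16:25.
Vera ∩ Lila ∩ Hiro: 11:55-12:45, 13:55-14:25, 15:50-16:15.
Vera ∩ Lila ∩ Hiro ∩ Sam: 13:55-14:25.
Those are the intersection windows.
No common window is at least 75 minutes long.

none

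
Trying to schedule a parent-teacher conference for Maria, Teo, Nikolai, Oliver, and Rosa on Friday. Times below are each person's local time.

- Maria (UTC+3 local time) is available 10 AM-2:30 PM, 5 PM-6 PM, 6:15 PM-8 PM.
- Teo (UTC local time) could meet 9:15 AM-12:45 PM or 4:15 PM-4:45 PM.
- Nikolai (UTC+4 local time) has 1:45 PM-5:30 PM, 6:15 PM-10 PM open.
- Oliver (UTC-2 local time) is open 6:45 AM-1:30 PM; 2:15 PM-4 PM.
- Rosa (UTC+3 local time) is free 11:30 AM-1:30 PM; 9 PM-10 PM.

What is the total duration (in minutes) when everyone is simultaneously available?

45

Maria in UTC: 07:00-11:30, 14:00-15:00, 15:15-17:00 (subtract 3h to convert from UTC+3).
Teo in UTC: 09:15-12:45, 16:15-16:45.
Nikolai in UTC: 09:45-13:30, 14:15-18:00 (subtract 4h to convert from UTC+4).
Oliver in UTC: 08:45-15:30, 16:15-18:00 (add 2h to convert from UTC-2).
Rosa in UTC: 08:30-10:30, 18:00-19:00 (subtract 3h to convert from UTC+3).
Maria ∩ Teo: 09:15-11:30, 16:15-16:45.
Maria ∩ Teo ∩ Nikolai: 09:45-11:30, 16:15-16:45.
Maria ∩ Teo ∩ Nikolai ∩ Oliver: 09:45-11:30, 16:15-16:45.
Maria ∩ Teo ∩ Nikolai ∩ Oliver ∩ Rosa: 09:45-10:30.
Those are the intersection windows.
That's a single block of 45 minutes.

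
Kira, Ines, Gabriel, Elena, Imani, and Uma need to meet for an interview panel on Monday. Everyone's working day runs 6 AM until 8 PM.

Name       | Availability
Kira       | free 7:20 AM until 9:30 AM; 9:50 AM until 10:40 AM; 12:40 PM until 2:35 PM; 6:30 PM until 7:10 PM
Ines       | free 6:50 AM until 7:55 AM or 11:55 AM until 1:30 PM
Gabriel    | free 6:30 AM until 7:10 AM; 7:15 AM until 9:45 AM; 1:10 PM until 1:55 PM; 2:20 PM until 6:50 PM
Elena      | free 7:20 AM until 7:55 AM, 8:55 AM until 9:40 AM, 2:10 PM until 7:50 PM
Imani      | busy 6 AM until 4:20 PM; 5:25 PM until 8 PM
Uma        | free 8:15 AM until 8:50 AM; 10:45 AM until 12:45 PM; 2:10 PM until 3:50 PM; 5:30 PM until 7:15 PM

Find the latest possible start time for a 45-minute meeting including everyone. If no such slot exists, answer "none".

none

Kira free: 07:20-09:30, 09:50-10:40, 12:40-14:35, 18:30-19:10.
Ines free: 06:50-07:55, 11:55-13:30.
Gabriel free: 06:30-07:10, 07:15-09:45, 13:10-13:55, 14:20-18:50.
Elena free: 07:20-07:55, 08:55-09:40, 14:10-19:50.
Imani free: 16:20-17:25 (invert busy blocks within the working day).
Uma free: 08:15-08:50, 10:45-12:45, 14:10-15:50, 17:30-19:15.
Kira ∩ Ines: 07:20-07:55, 12:40-13:30.
Kira ∩ Ines ∩ Gabriel: 07:20-07:55, 13:10-13:30.
Kira ∩ Ines ∩ Gabriel ∩ Elena: 07:20-07:55.
Kira ∩ Ines ∩ Gabriel ∩ Elena ∩ Imani: ∅.
Kira ∩ Ines ∩ Gabriel ∩ Elena ∩ Imani ∩ Uma: ∅.
There is no time when everyone is free.
No common window is at least 45 minutes long.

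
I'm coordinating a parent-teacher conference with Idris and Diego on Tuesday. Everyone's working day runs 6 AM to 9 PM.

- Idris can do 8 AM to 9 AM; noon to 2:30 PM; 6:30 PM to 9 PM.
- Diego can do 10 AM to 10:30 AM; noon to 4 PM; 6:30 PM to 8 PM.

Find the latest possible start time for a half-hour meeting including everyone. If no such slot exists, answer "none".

Idris ∩ Diego: 12:00-14:30, 18:30-20:00.
So the common availability across everyone is 12:00-14:30, 18:30-20:00.
The last common window of at least 30 minutes is 18:30-20:00; a 30-minute meeting can start as late as 19:30 and still end by 20:00.

19:30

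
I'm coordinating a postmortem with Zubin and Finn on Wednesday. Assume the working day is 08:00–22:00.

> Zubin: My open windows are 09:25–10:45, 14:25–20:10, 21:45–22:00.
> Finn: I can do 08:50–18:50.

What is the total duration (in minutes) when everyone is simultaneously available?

345

Zubin ∩ Finn: 09:25-10:45, 14:25-18:50.
Those are the intersection windows.
Summing the common windows: 80 + 265 = 345 minutes.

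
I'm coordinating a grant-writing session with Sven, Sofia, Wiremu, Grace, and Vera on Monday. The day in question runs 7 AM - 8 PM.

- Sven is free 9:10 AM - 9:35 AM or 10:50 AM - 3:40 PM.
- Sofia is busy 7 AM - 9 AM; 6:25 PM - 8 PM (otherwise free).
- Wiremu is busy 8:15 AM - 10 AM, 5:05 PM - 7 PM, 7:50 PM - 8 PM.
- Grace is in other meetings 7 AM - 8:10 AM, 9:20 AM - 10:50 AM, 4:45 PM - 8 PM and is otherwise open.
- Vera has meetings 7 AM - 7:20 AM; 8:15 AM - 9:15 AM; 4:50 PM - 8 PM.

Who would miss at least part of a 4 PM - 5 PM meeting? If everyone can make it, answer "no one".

Grace, Sven, Vera

Sven free: 09:10-09:35, 10:50-15:40.
Sofia free: 09:00-18:25 (invert busy blocks within the working day).
Wiremu free: 07:00-08:15, 10:00-17:05, 19:00-19:50 (invert busy blocks within the working day).
Grace free: 08:10-09:20, 10:50-16:45 (invert busy blocks within the working day).
Vera free: 07:20-08:15, 09:15-16:50 (invert busy blocks within the working day).
Sven: not fully free for 16:00-17:00. Sofia: free for 16:00-17:00. Wiremu: free for 16:00-17:00. Grace: not fully free for 16:00-17:00. Vera: not fully free for 16:00-17:00.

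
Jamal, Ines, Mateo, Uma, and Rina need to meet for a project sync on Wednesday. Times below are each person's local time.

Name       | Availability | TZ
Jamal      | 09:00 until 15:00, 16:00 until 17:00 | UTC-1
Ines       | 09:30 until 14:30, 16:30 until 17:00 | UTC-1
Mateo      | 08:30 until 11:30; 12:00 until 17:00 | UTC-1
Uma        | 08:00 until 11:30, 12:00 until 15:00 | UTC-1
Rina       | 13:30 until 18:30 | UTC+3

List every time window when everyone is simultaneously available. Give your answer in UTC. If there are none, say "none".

Jamal in UTC: 10:00-16:00, 17:00-18:00 (add 1h to convert from UTC-1).
Ines in UTC: 10:30-15:30, 17:30-18:00 (add 1h to convert from UTC-1).
Mateo in UTC: 09:30-12:30, 13:00-18:00 (add 1h to convert from UTC-1).
Uma in UTC: 09:00-12:30, 13:00-16:00 (add 1h to convert from UTC-1).
Rina in UTC: 10:30-15:30 (subtract 3h to convert from UTC+3).
Jamal ∩ Ines: 10:30-15:30, 17:30-18:00.
Jamal ∩ Ines ∩ Mateo: 10:30-12:30, 13:00-15:30, 17:30-18:00.
Jamal ∩ Ines ∩ Mateo ∩ Uma: 10:30-12:30, 13:00-15:30.
Jamal ∩ Ines ∩ Mateo ∩ Uma ∩ Rina: 10:30-12:30, 13:00-15:30.
Those are the intersection windows.

10:30-12:30, 13:00-15:30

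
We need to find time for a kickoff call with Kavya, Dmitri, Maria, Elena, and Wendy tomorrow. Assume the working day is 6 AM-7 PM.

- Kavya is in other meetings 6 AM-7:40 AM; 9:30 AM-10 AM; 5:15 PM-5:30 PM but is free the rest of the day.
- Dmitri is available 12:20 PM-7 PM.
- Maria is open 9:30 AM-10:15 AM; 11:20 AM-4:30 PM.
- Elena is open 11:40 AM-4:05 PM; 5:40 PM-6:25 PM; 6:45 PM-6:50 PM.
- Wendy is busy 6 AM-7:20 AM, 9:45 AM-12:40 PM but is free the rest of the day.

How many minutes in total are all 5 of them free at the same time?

205

Kavya free: 07:40-09:30, 10:00-17:15, 17:30-19:00 (invert busy blocks within the working day).
Dmitri free: 12:20-19:00.
Maria free: 09:30-10:15, 11:20-16:30.
Elena free: 11:40-16:05, 17:40-18:25, 18:45-18:50.
Wendy free: 07:20-09:45, 12:40-19:00 (invert busy blocks within the working day).
Kavya ∩ Dmitri: 12:20-17:15, 17:30-19:00.
Kavya ∩ Dmitri ∩ Maria: 12:20-16:30.
Kavya ∩ Dmitri ∩ Maria ∩ Elena: 12:20-16:05.
Kavya ∩ Dmitri ∩ Maria ∩ Elena ∩ Wendy: 12:40-16:05.
Those are the intersection windows.
That's a single block of 205 minutes.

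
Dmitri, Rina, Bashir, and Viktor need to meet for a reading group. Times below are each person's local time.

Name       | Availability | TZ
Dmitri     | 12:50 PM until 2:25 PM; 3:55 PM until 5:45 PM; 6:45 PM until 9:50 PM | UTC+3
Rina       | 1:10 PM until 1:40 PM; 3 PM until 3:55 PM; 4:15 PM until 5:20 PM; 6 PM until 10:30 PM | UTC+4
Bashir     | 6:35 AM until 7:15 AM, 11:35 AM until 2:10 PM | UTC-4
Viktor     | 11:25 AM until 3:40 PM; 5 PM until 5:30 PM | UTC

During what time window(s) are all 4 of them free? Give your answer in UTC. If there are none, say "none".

17:00-17:30

Dmitri in UTC: 09:50-11:25, 12:55-14:45, 15:45-18:50 (subtract 3h to convert from UTC+3).
Rina in UTC: 09:10-09:40, 11:00-11:55, 12:15-13:20, 14:00-18:30 (subtract 4h to convert from UTC+4).
Bashir in UTC: 10:35-11:15, 15:35-18:10 (add 4h to convert from UTC-4).
Viktor in UTC: 11:25-15:40, 17:00-17:30.
Dmitri ∩ Rina: 11:00-11:25, 12:55-13:20, 14:00-14:45, 15:45-18:30.
Dmitri ∩ Rina ∩ Bashir: 11:00-11:15, 15:45-18:10.
Dmitri ∩ Rina ∩ Bashir ∩ Viktor: 17:00-17:30.
So the common availability across everyone is 17:00-17:30.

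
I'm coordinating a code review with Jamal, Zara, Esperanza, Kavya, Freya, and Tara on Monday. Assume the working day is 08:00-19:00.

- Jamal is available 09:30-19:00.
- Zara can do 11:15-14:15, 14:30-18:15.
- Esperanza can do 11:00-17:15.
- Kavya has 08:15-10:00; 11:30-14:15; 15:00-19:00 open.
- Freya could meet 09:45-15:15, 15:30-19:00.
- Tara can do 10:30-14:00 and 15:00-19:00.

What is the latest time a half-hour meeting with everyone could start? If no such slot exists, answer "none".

Jamal ∩ Zara: 11:15-14:15, 14:30-18:15.
Jamal ∩ Zara ∩ Esperanza: 11:15-14:15, 14:30-17:15.
Jamal ∩ Zara ∩ Esperanza ∩ Kavya: 11:30-14:15, 15:00-17:15.
Jamal ∩ Zara ∩ Esperanza ∩ Kavya ∩ Freya: 11:30-14:15, 15:00-15:15, 15:30-17:15.
Jamal ∩ Zara ∩ Esperanza ∩ Kavya ∩ Freya ∩ Tara: 11:30-14:00, 15:00-15:15, 15:30-17:15.
The last common window of at least 30 minutes is 15:30-17:15; a 30-minute meeting can start as late as 16:45 and still end by 17:15.

16:45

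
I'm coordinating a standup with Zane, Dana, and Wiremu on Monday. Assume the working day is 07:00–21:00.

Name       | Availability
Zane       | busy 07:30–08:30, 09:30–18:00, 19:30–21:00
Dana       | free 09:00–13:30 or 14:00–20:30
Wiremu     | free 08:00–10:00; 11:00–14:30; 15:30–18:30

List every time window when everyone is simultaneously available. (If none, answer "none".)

Zane free: 07:00-07:30, 08:30-09:30, 18:00-19:30 (invert busy blocks within the working day).
Dana free: 09:00-13:30, 14:00-20:30.
Wiremu free: 08:00-10:00, 11:00-14:30, 15:30-18:30.
Zane ∩ Dana: 09:00-09:30, 18:00-19:30.
Zane ∩ Dana ∩ Wiremu: 09:00-09:30, 18:00-18:30.
Those are the intersection windows.

09:00-09:30, 18:00-18:30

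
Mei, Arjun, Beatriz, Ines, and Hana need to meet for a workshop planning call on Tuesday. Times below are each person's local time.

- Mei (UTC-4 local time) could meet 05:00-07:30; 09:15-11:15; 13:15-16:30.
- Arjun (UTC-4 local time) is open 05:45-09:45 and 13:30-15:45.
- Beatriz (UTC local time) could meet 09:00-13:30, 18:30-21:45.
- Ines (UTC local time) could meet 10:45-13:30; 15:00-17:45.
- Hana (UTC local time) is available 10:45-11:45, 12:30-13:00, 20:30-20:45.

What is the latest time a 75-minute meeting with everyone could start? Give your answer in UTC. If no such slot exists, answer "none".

Mei in UTC: 09:00-11:30, 13:15-15:15, 17:15-20:30 (add 4h to convert from UTC-4).
Arjun in UTC: 09:45-13:45, 17:30-19:45 (add 4h to convert from UTC-4).
Beatriz in UTC: 09:00-13:30, 18:30-21:45.
Ines in UTC: 10:45-13:30, 15:00-17:45.
Hana in UTC: 10:45-11:45, 12:30-13:00, 20:30-20:45.
Mei ∩ Arjun: 09:45-11:30, 13:15-13:45, 17:30-19:45.
Mei ∩ Arjun ∩ Beatriz: 09:45-11:30, 13:15-13:30, 18:30-19:45.
Mei ∩ Arjun ∩ Beatriz ∩ Ines: 10:45-11:30, 13:15-13:30.
Mei ∩ Arjun ∩ Beatriz ∩ Ines ∩ Hana: 10:45-11:30.
No common window is at least 75 minutes long.

none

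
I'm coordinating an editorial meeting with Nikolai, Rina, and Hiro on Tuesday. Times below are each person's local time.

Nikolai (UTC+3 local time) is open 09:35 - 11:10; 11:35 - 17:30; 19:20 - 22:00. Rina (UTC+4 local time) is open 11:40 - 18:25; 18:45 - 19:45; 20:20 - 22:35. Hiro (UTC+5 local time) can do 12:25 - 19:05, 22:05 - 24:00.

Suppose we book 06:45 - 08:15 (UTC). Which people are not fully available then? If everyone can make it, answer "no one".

Nikolai in UTC: 06:35-08:10, 08:35-14:30, 16:20-19:00 (subtract 3h to convert from UTC+3).
Rina in UTC: 07:40-14:25, 14:45-15:45, 16:20-18:35 (subtract 4h to convert from UTC+4).
Hiro in UTC: 07:25-14:05, 17:05-19:00 (subtract 5h to convert from UTC+5).
Nikolai: not fully free for 06:45-08:15. Rina: not fully free for 06:45-08:15. Hiro: not fully free for 06:45-08:15.

Hiro, Nikolai, Rina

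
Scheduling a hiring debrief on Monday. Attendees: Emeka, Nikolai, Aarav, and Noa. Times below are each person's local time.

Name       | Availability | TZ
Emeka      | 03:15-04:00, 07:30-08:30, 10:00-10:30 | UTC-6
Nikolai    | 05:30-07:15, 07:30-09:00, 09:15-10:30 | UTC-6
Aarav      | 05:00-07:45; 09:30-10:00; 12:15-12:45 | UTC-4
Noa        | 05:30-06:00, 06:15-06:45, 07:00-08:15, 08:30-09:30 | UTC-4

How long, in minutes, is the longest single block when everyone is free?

0

Emeka in UTC: 09:15-10:00, 13:30-14:30, 16:00-16:30 (add 6h to convert from UTC-6).
Nikolai in UTC: 11:30-13:15, 13:30-15:00, 15:15-16:30 (add 6h to convert from UTC-6).
Aarav in UTC: 09:00-11:45, 13:30-14:00, 16:15-16:45 (add 4h to convert from UTC-4).
Noa in UTC: 09:30-10:00, 10:15-10:45, 11:00-12:15, 12:30-13:30 (add 4h to convert from UTC-4).
Emeka ∩ Nikolai: 13:30-14:30, 16:00-16:30.
Emeka ∩ Nikolai ∩ Aarav: 13:30-14:00, 16:15-16:30.
Emeka ∩ Nikolai ∩ Aarav ∩ Noa: ∅.
There is no time when everyone is free.
No common window exists, so the longest block is 0 minutes.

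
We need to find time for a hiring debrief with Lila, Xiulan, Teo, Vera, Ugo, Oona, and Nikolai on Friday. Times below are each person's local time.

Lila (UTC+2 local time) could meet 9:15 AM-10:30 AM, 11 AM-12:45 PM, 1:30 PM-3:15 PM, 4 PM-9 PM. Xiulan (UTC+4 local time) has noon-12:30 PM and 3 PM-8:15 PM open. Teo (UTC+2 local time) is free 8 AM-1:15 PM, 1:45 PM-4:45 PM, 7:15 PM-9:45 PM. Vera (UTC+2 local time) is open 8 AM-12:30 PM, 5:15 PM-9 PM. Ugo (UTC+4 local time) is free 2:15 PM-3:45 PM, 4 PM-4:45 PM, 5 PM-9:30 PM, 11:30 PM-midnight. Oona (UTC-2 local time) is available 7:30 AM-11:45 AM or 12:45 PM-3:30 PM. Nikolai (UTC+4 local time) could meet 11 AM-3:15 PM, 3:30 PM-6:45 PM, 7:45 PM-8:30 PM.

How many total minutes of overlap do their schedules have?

Lila in UTC: 07:15-08:30, 09:00-10:45, 11:30-13:15, 14:00-19:00 (subtract 2h to convert from UTC+2).
Xiulan in UTC: 08:00-08:30, 11:00-16:15 (subtract 4h to convert from UTC+4).
Teo in UTC: 06:00-11:15, 11:45-14:45, 17:15-19:45 (subtract 2h to convert from UTC+2).
Vera in UTC: 06:00-10:30, 15:15-19:00 (subtract 2h to convert from UTC+2).
Ugo in UTC: 10:15-11:45, 12:00-12:45, 13:00-17:30, 19:30-20:00 (subtract 4h to convert from UTC+4).
Oona in UTC: 09:30-13:45, 14:45-17:30 (add 2h to convert from UTC-2).
Nikolai in UTC: 07:00-11:15, 11:30-14:45, 15:45-16:30 (subtract 4h to convert from UTC+4).
Lila ∩ Xiulan: 08:00-08:30, 11:30-13:15, 14:00-16:15.
Lila ∩ Xiulan ∩ Teo: 08:00-08:30, 11:45-13:15, 14:00-14:45.
Lila ∩ Xiulan ∩ Teo ∩ Vera: 08:00-08:30.
Lila ∩ Xiulan ∩ Teo ∩ Vera ∩ Ugo: ∅.
Lila ∩ Xiulan ∩ Teo ∩ Vera ∩ Ugo ∩ Oona: ∅.
Lila ∩ Xiulan ∩ Teo ∩ Vera ∩ Ugo ∩ Oona ∩ Nikolai: ∅.
There is no time when everyone is free.
There is no common window, so the total is 0 minutes.

0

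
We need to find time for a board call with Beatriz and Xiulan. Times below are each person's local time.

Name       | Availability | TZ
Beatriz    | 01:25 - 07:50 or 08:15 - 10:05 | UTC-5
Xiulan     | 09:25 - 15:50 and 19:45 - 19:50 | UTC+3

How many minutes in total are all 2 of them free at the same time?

385

Beatriz in UTC: 06:25-12:50, 13:15-15:05 (add 5h to convert from UTC-5).
Xiulan in UTC: 06:25-12:50, 16:45-16:50 (subtract 3h to convert from UTC+3).
Beatriz ∩ Xiulan: 06:25-12:50.
That's a single block of 385 minutes.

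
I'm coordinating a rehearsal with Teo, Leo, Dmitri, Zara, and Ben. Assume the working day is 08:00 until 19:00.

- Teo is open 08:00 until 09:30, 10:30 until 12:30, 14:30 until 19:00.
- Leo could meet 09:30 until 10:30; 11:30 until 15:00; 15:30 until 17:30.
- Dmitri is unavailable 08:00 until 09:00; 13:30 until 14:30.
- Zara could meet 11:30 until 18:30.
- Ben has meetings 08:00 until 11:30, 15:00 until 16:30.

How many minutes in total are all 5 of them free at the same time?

150

Teo free: 08:00-09:30, 10:30-12:30, 14:30-19:00.
Leo free: 09:30-10:30, 11:30-15:00, 15:30-17:30.
Dmitri free: 09:00-13:30, 14:30-19:00 (invert busy blocks within the working day).
Zara free: 11:30-18:30.
Ben free: 11:30-15:00, 16:30-19:00 (invert busy blocks within the working day).
Teo ∩ Leo: 11:30-12:30, 14:30-15:00, 15:30-17:30.
Teo ∩ Leo ∩ Dmitri: 11:30-12:30, 14:30-15:00, 15:30-17:30.
Teo ∩ Leo ∩ Dmitri ∩ Zara: 11:30-12:30, 14:30-15:00, 15:30-17:30.
Teo ∩ Leo ∩ Dmitri ∩ Zara ∩ Ben: 11:30-12:30, 14:30-15:00, 16:30-17:30.
Summing the common windows: 60 + 30 + 60 = 150 minutes.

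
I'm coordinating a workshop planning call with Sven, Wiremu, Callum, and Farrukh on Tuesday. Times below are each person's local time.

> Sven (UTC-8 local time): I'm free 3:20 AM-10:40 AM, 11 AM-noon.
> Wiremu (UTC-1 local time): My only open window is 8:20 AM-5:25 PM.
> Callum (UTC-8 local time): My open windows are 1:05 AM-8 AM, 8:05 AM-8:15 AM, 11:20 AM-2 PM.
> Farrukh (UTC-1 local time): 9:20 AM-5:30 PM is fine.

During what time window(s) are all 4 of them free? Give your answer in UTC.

Sven in UTC: 11:20-18:40, 19:00-20:00 (add 8h to convert from UTC-8).
Wiremu in UTC: 09:20-18:25 (add 1h to convert from UTC-1).
Callum in UTC: 09:05-16:00, 16:05-16:15, 19:20-22:00 (add 8h to convert from UTC-8).
Farrukh in UTC: 10:20-18:30 (add 1h to convert from UTC-1).
Sven ∩ Wiremu: 11:20-18:25.
Sven ∩ Wiremu ∩ Callum: 11:20-16:00, 16:05-16:15.
Sven ∩ Wiremu ∩ Callum ∩ Farrukh: 11:20-16:00, 16:05-16:15.

11:20-16:00, 16:05-16:15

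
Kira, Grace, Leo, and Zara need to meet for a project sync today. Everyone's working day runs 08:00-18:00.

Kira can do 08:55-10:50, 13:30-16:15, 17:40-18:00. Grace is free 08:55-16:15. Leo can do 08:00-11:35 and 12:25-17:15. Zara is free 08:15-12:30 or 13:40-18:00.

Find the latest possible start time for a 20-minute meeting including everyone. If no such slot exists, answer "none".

15:55

Kira ∩ Grace: 08:55-10:50, 13:30-16:15.
Kira ∩ Grace ∩ Leo: 08:55-10:50, 13:30-16:15.
Kira ∩ Grace ∩ Leo ∩ Zara: 08:55-10:50, 13:40-16:15.
Those are the intersection windows.
The last common window of at least 20 minutes is 13:40-16:15; a 20-minute meeting can start as late as 15:55 and still end by 16:15.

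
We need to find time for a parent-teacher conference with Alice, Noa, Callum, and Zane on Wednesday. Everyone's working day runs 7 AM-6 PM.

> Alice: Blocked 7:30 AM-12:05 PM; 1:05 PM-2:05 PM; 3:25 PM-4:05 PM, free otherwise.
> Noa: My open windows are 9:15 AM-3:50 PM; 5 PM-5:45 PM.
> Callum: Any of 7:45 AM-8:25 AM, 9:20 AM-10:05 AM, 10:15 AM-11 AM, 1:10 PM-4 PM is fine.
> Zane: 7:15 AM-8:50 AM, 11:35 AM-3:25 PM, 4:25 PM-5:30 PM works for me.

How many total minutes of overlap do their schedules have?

Alice free: 07:00-07:30, 12:05-13:05, 14:05-15:25, 16:05-18:00 (invert busy blocks within the working day).
Noa free: 09:15-15:50, 17:00-17:45.
Callum free: 07:45-08:25, 09:20-10:05, 10:15-11:00, 13:10-16:00.
Zane free: 07:15-08:50, 11:35-15:25, 16:25-17:30.
Alice ∩ Noa: 12:05-13:05, 14:05-15:25, 17:00-17:45.
Alice ∩ Noa ∩ Callum: 14:05-15:25.
Alice ∩ Noa ∩ Callum ∩ Zane: 14:05-15:25.
Those are the intersection windows.
That's a single block of 80 minutes.

80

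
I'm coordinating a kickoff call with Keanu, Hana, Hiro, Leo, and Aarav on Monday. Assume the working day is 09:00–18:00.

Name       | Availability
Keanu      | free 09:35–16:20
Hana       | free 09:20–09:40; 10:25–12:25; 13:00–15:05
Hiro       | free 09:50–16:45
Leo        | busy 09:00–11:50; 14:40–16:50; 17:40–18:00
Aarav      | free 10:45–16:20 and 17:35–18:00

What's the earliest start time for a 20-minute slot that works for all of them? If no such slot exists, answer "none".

11:50

Keanu free: 09:35-16:20.
Hana free: 09:20-09:40, 10:25-12:25, 13:00-15:05.
Hiro free: 09:50-16:45.
Leo free: 11:50-14:40, 16:50-17:40 (invert busy blocks within the working day).
Aarav free: 10:45-16:20, 17:35-18:00.
Keanu ∩ Hana: 09:35-09:40, 10:25-12:25, 13:00-15:05.
Keanu ∩ Hana ∩ Hiro: 10:25-12:25, 13:00-15:05.
Keanu ∩ Hana ∩ Hiro ∩ Leo: 11:50-12:25, 13:00-14:40.
Keanu ∩ Hana ∩ Hiro ∩ Leo ∩ Aarav: 11:50-12:25, 13:00-14:40.
The first common window of at least 20 minutes is 11:50-12:25, so the earliest start is 11:50.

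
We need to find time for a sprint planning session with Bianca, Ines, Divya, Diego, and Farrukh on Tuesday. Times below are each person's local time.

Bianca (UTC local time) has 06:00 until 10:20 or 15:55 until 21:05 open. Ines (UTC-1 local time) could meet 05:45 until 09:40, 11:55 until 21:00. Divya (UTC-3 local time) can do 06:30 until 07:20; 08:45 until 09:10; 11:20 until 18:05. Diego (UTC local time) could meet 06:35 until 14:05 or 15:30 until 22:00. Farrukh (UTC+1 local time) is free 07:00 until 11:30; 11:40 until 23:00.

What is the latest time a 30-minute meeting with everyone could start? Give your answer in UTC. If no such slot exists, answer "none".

Bianca in UTC: 06:00-10:20, 15:55-21:05.
Ines in UTC: 06:45-10:40, 12:55-22:00 (add 1h to convert from UTC-1).
Divya in UTC: 09:30-10:20, 11:45-12:10, 14:20-21:05 (add 3h to convert from UTC-3).
Diego in UTC: 06:35-14:05, 15:30-22:00.
Farrukh in UTC: 06:00-10:30, 10:40-22:00 (subtract 1h to convert from UTC+1).
Bianca ∩ Ines: 06:45-10:20, 15:55-21:05.
Bianca ∩ Ines ∩ Divya: 09:30-10:20, 15:55-21:05.
Bianca ∩ Ines ∩ Divya ∩ Diego: 09:30-10:20, 15:55-21:05.
Bianca ∩ Ines ∩ Divya ∩ Diego ∩ Farrukh: 09:30-10:20, 15:55-21:05.
So the common availability across everyone is 09:30-10:20, 15:55-21:05.
The last common window of at least 30 minutes is 15:55-21:05; a 30-minute meeting can start as late as 20:35 and still end by 21:05.

20:35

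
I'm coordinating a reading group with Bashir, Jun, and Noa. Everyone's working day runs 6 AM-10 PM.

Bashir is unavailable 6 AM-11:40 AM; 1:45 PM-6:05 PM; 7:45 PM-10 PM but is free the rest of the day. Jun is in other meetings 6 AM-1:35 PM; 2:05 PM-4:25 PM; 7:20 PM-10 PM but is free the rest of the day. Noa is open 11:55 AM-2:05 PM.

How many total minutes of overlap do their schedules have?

Bashir free: 11:40-13:45, 18:05-19:45 (invert busy blocks within the working day).
Jun free: 13:35-14:05, 16:25-19:20 (invert busy blocks within the working day).
Noa free: 11:55-14:05.
Bashir ∩ Jun: 13:35-13:45, 18:05-19:20.
Bashir ∩ Jun ∩ Noa: 13:35-13:45.
That's a single block of 10 minutes.

10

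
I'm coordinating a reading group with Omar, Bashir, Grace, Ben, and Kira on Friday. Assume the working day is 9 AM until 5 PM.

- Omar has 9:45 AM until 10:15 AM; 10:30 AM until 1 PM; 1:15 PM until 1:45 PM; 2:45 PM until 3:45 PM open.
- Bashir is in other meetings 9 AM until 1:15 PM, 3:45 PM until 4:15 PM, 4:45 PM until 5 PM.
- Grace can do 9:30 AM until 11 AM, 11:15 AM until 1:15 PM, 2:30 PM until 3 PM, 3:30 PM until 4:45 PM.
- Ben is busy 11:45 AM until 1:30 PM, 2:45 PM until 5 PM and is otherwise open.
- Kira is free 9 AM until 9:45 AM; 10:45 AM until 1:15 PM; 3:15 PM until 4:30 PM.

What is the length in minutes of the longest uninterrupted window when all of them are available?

Omar free: 09:45-10:15, 10:30-13:00, 13:15-13:45, 14:45-15:45.
Bashir free: 13:15-15:45, 16:15-16:45 (invert busy blocks within the working day).
Grace free: 09:30-11:00, 11:15-13:15, 14:30-15:00, 15:30-16:45.
Ben free: 09:00-11:45, 13:30-14:45 (invert busy blocks within the working day).
Kira free: 09:00-09:45, 10:45-13:15, 15:15-16:30.
Omar ∩ Bashir: 13:15-13:45, 14:45-15:45.
Omar ∩ Bashir ∩ Grace: 14:45-15:00, 15:30-15:45.
Omar ∩ Bashir ∩ Grace ∩ Ben: ∅.
Omar ∩ Bashir ∩ Grace ∩ Ben ∩ Kira: ∅.
There is no time when everyone is free.
No common window exists, so the longest block is 0 minutes.

0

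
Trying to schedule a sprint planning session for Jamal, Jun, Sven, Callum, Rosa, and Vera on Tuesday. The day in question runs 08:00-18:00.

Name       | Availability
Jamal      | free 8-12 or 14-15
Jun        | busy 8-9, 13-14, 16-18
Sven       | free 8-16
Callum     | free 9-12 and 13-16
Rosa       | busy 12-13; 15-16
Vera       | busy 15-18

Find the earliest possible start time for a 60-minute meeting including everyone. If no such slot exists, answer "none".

09:00

Jamal free: 08:00-12:00, 14:00-15:00.
Jun free: 09:00-13:00, 14:00-16:00 (invert busy blocks within the working day).
Sven free: 08:00-16:00.
Callum free: 09:00-12:00, 13:00-16:00.
Rosa free: 08:00-12:00, 13:00-15:00, 16:00-18:00 (invert busy blocks within the working day).
Vera free: 08:00-15:00 (invert busy blocks within the working day).
Jamal ∩ Jun: 09:00-12:00, 14:00-15:00.
Jamal ∩ Jun ∩ Sven: 09:00-12:00, 14:00-15:00.
Jamal ∩ Jun ∩ Sven ∩ Callum: 09:00-12:00, 14:00-15:00.
Jamal ∩ Jun ∩ Sven ∩ Callum ∩ Rosa: 09:00-12:00, 14:00-15:00.
Jamal ∩ Jun ∩ Sven ∩ Callum ∩ Rosa ∩ Vera: 09:00-12:00, 14:00-15:00.
The first common window of at least 60 minutes is 09:00-12:00, so the earliest start is 09:00.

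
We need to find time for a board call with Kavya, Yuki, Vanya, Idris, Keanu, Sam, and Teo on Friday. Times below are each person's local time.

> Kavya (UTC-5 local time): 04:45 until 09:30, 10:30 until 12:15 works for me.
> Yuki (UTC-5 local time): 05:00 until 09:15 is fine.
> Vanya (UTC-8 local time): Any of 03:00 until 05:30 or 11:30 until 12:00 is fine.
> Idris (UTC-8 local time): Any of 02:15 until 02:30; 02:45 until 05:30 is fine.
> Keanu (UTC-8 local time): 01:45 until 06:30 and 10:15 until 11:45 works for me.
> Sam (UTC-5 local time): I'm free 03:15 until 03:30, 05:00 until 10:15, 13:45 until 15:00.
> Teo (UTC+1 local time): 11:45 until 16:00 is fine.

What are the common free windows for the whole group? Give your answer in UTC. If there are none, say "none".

Kavya in UTC: 09:45-14:30, 15:30-17:15 (add 5h to convert from UTC-5).
Yuki in UTC: 10:00-14:15 (add 5h to convert from UTC-5).
Vanya in UTC: 11:00-13:30, 19:30-20:00 (add 8h to convert from UTC-8).
Idris in UTC: 10:15-10:30, 10:45-13:30 (add 8h to convert from UTC-8).
Keanu in UTC: 09:45-14:30, 18:15-19:45 (add 8h to convert from UTC-8).
Sam in UTC: 08:15-08:30, 10:00-15:15, 18:45-20:00 (add 5h to convert from UTC-5).
Teo in UTC: 10:45-15:00 (subtract 1h to convert from UTC+1).
Kavya ∩ Yuki: 10:00-14:15.
Kavya ∩ Yuki ∩ Vanya: 11:00-13:30.
Kavya ∩ Yuki ∩ Vanya ∩ Idris: 11:00-13:30.
Kavya ∩ Yuki ∩ Vanya ∩ Idris ∩ Keanu: 11:00-13:30.
Kavya ∩ Yuki ∩ Vanya ∩ Idris ∩ Keanu ∩ Sam: 11:00-13:30.
Kavya ∩ Yuki ∩ Vanya ∩ Idris ∩ Keanu ∩ Sam ∩ Teo: 11:00-13:30.
Those are the intersection windows.

11:00-13:30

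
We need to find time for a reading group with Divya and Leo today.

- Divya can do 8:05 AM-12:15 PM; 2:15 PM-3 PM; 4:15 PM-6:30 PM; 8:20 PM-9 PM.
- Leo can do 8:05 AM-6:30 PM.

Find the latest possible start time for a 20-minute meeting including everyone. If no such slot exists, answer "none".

Divya ∩ Leo: 08:05-12:15, 14:15-15:00, 16:15-18:30.
So the common availability across everyone is 08:05-12:15, 14:15-15:00, 16:15-18:30.
The last common window of at least 20 minutes is 16:15-18:30; a 20-minute meeting can start as late as 18:10 and still end by 18:30.

18:10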